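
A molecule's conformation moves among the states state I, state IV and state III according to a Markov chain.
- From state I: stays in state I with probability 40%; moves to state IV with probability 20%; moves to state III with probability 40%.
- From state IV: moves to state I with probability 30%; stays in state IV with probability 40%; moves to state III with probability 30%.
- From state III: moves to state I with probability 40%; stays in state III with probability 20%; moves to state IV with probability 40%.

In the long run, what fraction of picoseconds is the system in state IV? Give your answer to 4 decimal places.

0.3265

Let the stationary distribution be π with π = πP and π_1 + π_2 + π_3 = 1.
π_1 = 0.4·π_1 + 0.3·π_2 + 0.4·π_3
π_2 = 0.2·π_1 + 0.4·π_2 + 0.4·π_3
Solving with the normalization constraint gives π = (0.3673, 0.3265, 0.3061).
So the stationary probability of state IV is 0.3265.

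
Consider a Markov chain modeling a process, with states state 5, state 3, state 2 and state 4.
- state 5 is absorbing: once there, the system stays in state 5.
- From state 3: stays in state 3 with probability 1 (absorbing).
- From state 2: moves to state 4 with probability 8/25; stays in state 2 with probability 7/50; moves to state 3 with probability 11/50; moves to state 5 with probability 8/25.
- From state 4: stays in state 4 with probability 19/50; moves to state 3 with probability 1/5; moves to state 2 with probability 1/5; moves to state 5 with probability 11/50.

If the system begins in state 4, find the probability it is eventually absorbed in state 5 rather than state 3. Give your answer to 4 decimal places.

0.5396

Let h(s) be the probability of absorption at state 5 starting from transient state s. Then h(state 5) = 1 and h(state 3) = 0. By first-step analysis:
h(state 2) = 0.32·1 + 0.22·0 + 0.14·h(state 2) + 0.32·h(state 4)
h(state 4) = 0.22·1 + 0.2·0 + 0.2·h(state 2) + 0.38·h(state 4)
Solving: h(state 2) = 0.5729, h(state 4) = 0.5396.
Starting from state 4, the probability is 0.5396.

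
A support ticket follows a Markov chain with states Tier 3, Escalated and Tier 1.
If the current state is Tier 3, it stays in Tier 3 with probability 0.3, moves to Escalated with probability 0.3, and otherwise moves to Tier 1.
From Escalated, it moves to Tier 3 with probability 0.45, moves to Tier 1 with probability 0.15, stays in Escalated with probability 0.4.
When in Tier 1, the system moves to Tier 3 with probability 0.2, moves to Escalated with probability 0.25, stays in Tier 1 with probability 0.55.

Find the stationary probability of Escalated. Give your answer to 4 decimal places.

0.3123

Let the stationary distribution be π with π = πP and π_1 + π_2 + π_3 = 1.
π_1 = 0.3·π_1 + 0.45·π_2 + 0.2·π_3
π_2 = 0.3·π_1 + 0.4·π_2 + 0.25·π_3
Solving with the normalization constraint gives π = (0.3090, 0.3123, 0.3787).
So the stationary probability of Escalated is 0.3123.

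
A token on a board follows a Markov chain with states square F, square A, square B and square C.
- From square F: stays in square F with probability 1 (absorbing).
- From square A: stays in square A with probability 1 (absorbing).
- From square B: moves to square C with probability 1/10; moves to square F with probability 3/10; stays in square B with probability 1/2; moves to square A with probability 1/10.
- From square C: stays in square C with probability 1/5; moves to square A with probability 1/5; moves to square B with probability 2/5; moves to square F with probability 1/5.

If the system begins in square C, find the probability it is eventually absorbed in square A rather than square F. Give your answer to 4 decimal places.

Let h(s) be the probability of absorption at square A starting from transient state s. Then h(square A) = 1 and h(square F) = 0. By first-step analysis:
h(square B) = 0.3·0 + 0.1·1 + 0.5·h(square B) + 0.1·h(square C)
h(square C) = 0.2·0 + 0.2·1 + 0.4·h(square B) + 0.2·h(square C)
Solving: h(square B) = 0.2778, h(square C) = 0.3889.
Starting from square C, the probability is 0.3889.

0.3889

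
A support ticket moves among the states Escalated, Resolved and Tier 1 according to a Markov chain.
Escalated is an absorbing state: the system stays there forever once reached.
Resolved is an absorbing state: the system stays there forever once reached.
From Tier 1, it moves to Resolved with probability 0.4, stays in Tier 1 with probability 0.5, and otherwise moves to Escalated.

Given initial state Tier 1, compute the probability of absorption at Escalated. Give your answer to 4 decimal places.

Let h(s) be the probability of absorption at Escalated starting from transient state s. Then h(Escalated) = 1 and h(Resolved) = 0. By first-step analysis:
h(Tier 1) = 0.1·1 + 0.4·0 + 0.5·h(Tier 1)
Solving: h(Tier 1) = 0.2000.
Starting from Tier 1, the probability is 0.2000.

0.2000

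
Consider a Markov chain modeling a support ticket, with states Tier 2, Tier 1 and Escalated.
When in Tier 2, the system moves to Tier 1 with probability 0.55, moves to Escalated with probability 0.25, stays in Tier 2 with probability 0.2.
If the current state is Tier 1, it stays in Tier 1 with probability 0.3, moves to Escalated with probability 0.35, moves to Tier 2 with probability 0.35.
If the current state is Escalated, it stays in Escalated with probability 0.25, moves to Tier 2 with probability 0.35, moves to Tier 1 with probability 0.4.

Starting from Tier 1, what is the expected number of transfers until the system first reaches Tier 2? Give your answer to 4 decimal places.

2.8571

Let t(s) be the expected number of transfers to first reach Tier 2 from state s, with t(Tier 2) = 0. Conditioning on the first transfer:
t(Tier 1) = 1 + 0.3·t(Tier 1) + 0.35·t(Escalated)
t(Escalated) = 1 + 0.4·t(Tier 1) + 0.25·t(Escalated)
Solving: t(Tier 1) = 2.8571, t(Escalated) = 2.8571.
Expected transfers from Tier 1 to Tier 2: 2.8571.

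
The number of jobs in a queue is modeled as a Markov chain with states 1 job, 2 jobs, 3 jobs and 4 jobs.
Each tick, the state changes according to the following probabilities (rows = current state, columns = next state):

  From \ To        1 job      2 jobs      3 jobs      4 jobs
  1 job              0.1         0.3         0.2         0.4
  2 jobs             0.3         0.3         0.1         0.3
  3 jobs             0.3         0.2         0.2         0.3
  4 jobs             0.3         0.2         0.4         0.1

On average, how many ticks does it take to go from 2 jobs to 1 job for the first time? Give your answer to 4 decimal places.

Let t(s) be the expected number of ticks to first reach 1 job from state s, with t(1 job) = 0. Conditioning on the first tick:
t(2 jobs) = 1 + 0.3·t(2 jobs) + 0.1·t(3 jobs) + 0.3·t(4 jobs)
t(3 jobs) = 1 + 0.2·t(2 jobs) + 0.2·t(3 jobs) + 0.3·t(4 jobs)
t(4 jobs) = 1 + 0.2·t(2 jobs) + 0.4·t(3 jobs) + 0.1·t(4 jobs)
Solving: t(2 jobs) = 3.3333, t(3 jobs) = 3.3333, t(4 jobs) = 3.3333.
Expected ticks from 2 jobs to 1 job: 3.3333.

3.3333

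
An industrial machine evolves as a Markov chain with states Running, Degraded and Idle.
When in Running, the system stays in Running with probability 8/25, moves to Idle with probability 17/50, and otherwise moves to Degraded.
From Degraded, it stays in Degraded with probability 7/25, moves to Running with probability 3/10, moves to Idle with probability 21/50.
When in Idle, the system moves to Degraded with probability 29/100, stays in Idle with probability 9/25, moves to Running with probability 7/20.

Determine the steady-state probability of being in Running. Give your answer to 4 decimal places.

Let the stationary distribution be π with π = πP and π_1 + π_2 + π_3 = 1.
π_1 = 0.32·π_1 + 0.3·π_2 + 0.35·π_3
π_2 = 0.34·π_1 + 0.28·π_2 + 0.29·π_3
Solving with the normalization constraint gives π = (0.3251, 0.3032, 0.3717).
So the stationary probability of Running is 0.3251.

0.3251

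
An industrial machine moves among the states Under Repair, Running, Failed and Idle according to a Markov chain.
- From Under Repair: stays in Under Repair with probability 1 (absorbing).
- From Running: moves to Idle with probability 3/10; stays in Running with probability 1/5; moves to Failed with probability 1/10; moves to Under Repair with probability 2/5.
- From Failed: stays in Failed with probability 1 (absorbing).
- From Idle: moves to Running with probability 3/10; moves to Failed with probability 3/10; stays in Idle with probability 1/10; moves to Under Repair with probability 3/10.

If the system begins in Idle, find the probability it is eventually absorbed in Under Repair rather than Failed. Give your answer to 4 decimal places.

0.5714

Let h(s) be the probability of absorption at Under Repair starting from transient state s. Then h(Under Repair) = 1 and h(Failed) = 0. By first-step analysis:
h(Running) = 0.4·1 + 0.2·h(Running) + 0.1·0 + 0.3·h(Idle)
h(Idle) = 0.3·1 + 0.3·h(Running) + 0.3·0 + 0.1·h(Idle)
Solving: h(Running) = 0.7143, h(Idle) = 0.5714.
Starting from Idle, the probability is 0.5714.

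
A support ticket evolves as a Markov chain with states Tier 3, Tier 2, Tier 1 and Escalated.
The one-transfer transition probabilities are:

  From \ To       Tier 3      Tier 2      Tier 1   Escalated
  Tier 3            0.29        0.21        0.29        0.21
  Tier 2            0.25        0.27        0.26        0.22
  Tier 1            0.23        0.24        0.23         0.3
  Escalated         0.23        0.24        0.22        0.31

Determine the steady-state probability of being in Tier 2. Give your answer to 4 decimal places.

Let the stationary distribution be π with π = πP and π_1 + π_2 + π_3 + π_4 = 1.
π_1 = 0.29·π_1 + 0.25·π_2 + 0.23·π_3 + 0.23·π_4
π_2 = 0.21·π_1 + 0.27·π_2 + 0.24·π_3 + 0.24·π_4
π_3 = 0.29·π_1 + 0.26·π_2 + 0.23·π_3 + 0.22·π_4
Solving with the normalization constraint gives π = (0.2498, 0.2397, 0.2496, 0.2610).
So the stationary probability of Tier 2 is 0.2397.

0.2397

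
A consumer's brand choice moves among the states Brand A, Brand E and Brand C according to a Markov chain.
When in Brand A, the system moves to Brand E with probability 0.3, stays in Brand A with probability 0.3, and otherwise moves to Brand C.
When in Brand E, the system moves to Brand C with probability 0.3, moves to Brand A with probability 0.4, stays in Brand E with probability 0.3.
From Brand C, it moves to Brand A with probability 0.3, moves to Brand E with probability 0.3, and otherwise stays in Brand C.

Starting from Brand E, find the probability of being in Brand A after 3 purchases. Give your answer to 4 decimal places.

0.3300

Propagate the distribution vector 3 purchases from Brand E.
After 0 purchases: (0.0000, 1.0000, 0.0000)
After 1 purchase: (0.4000, 0.3000, 0.3000)
After 2 purchases: (0.3300, 0.3000, 0.3700)
After 3 purchases: (0.3300, 0.3000, 0.3700)
P(in Brand A after 3 purchases) = 0.3300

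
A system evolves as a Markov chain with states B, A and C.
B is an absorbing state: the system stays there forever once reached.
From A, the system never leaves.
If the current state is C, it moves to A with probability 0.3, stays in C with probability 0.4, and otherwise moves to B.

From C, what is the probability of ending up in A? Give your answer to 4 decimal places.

0.5000

Let h(s) be the probability of absorption at A starting from transient state s. Then h(A) = 1 and h(B) = 0. By first-step analysis:
h(C) = 0.3·0 + 0.3·1 + 0.4·h(C)
Solving: h(C) = 0.5000.
Starting from C, the probability is 0.5000.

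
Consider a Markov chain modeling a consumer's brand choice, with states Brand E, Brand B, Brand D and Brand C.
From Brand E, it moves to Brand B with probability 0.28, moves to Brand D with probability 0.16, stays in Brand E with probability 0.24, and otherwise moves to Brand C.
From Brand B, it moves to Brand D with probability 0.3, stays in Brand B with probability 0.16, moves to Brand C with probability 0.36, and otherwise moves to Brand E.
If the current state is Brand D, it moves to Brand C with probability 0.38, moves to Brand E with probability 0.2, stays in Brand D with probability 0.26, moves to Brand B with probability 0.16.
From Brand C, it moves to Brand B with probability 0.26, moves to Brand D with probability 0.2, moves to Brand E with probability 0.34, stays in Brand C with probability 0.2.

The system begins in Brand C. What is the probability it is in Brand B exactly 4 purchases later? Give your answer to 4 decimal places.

0.2204

Propagate the distribution vector 4 purchases from Brand C.
After 0 purchases: (0.0000, 0.0000, 0.0000, 1.0000)
After 1 purchase: (0.3400, 0.2600, 0.2000, 0.2000)
After 2 purchases: (0.2364, 0.2208, 0.2244, 0.3184)
After 3 purchases: (0.2496, 0.2202, 0.2261, 0.3041)
After 4 purchases: (0.2482, 0.2204, 0.2256, 0.3059)
P(in Brand B after 4 purchases) = 0.2204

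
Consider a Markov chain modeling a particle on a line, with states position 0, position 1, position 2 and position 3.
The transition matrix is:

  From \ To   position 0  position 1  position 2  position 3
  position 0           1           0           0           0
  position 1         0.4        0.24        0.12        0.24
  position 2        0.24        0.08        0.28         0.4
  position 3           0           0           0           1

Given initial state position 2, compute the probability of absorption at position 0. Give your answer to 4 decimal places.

Let h(s) be the probability of absorption at position 0 starting from transient state s. Then h(position 0) = 1 and h(position 3) = 0. By first-step analysis:
h(position 1) = 0.4·1 + 0.24·h(position 1) + 0.12·h(position 2) + 0.24·0
h(position 2) = 0.24·1 + 0.08·h(position 1) + 0.28·h(position 2) + 0.4·0
Solving: h(position 1) = 0.5893, h(position 2) = 0.3988.
Starting from position 2, the probability is 0.3988.

0.3988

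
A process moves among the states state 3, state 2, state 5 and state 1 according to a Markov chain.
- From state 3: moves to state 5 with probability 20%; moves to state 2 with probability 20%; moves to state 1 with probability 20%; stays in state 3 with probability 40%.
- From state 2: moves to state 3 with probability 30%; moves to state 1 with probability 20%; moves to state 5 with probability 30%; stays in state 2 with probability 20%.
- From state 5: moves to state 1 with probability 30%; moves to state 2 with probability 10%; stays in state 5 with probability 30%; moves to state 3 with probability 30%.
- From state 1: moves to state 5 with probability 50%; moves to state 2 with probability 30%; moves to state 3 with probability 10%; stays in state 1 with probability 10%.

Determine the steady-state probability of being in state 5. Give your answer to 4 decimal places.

0.3134

Let the stationary distribution be π with π = πP and π_1 + π_2 + π_3 + π_4 = 1.
π_1 = 0.4·π_1 + 0.3·π_2 + 0.3·π_3 + 0.1·π_4
π_2 = 0.2·π_1 + 0.2·π_2 + 0.1·π_3 + 0.3·π_4
π_3 = 0.2·π_1 + 0.3·π_2 + 0.3·π_3 + 0.5·π_4
Solving with the normalization constraint gives π = (0.2866, 0.1897, 0.3134, 0.2103).
So the stationary probability of state 5 is 0.3134.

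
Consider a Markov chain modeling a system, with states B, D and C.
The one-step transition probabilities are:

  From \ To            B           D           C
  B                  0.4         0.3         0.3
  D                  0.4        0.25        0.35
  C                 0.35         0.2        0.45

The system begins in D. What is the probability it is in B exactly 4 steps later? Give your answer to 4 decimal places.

0.3816

Propagate the distribution vector 4 steps from D.
After 0 steps: (0.0000, 1.0000, 0.0000)
After 1 step: (0.4000, 0.2500, 0.3500)
After 2 steps: (0.3825, 0.2525, 0.3650)
After 3 steps: (0.3818, 0.2509, 0.3674)
After 4 steps: (0.3816, 0.2507, 0.3677)
P(in B after 4 steps) = 0.3816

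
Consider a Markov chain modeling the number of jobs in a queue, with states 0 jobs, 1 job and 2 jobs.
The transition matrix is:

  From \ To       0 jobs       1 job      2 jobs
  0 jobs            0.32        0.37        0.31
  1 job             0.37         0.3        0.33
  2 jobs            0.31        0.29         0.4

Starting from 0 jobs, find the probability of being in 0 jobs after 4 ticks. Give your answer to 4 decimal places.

0.3325

Propagate the distribution vector 4 ticks from 0 jobs.
After 0 ticks: (1.0000, 0.0000, 0.0000)
After 1 tick: (0.3200, 0.3700, 0.3100)
After 2 ticks: (0.3354, 0.3193, 0.3453)
After 3 ticks: (0.3325, 0.3200, 0.3475)
After 4 ticks: (0.3325, 0.3198, 0.3477)
P(in 0 jobs after 4 ticks) = 0.3325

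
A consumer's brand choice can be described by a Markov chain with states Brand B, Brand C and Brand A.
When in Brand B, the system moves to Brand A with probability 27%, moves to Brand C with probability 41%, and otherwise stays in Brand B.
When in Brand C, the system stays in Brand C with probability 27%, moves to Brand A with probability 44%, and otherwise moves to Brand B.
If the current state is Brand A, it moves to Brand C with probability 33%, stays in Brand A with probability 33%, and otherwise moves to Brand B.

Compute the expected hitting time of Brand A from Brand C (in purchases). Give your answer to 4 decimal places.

Let t(s) be the expected number of purchases to first reach Brand A from state s, with t(Brand A) = 0. Conditioning on the first purchase:
t(Brand B) = 1 + 0.32·t(Brand B) + 0.41·t(Brand C)
t(Brand C) = 1 + 0.29·t(Brand B) + 0.27·t(Brand C)
Solving: t(Brand B) = 3.0199, t(Brand C) = 2.5695.
Expected purchases from Brand C to Brand A: 2.5695.

2.5695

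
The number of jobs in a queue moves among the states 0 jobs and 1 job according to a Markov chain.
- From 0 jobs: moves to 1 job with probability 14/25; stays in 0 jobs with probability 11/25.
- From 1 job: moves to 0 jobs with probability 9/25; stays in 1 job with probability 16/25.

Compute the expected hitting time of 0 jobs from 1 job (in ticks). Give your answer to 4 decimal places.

Let t(s) be the expected number of ticks to first reach 0 jobs from state s, with t(0 jobs) = 0. Conditioning on the first tick:
t(1 job) = 1 + 0.64·t(1 job)
Solving: t(1 job) = 2.7778.
Expected ticks from 1 job to 0 jobs: 2.7778.

2.7778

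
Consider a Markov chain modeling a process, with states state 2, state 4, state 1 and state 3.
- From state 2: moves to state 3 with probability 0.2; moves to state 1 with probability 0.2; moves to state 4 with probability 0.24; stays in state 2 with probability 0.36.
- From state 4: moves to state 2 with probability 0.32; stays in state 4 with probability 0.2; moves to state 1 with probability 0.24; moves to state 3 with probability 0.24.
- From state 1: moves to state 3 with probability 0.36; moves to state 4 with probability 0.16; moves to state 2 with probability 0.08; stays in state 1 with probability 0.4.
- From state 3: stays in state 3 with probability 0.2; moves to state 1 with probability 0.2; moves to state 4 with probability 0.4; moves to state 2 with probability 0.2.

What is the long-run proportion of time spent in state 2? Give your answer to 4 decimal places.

0.2362

Let the stationary distribution be π with π = πP and π_1 + π_2 + π_3 + π_4 = 1.
π_1 = 0.36·π_1 + 0.32·π_2 + 0.08·π_3 + 0.2·π_4
π_2 = 0.24·π_1 + 0.2·π_2 + 0.16·π_3 + 0.4·π_4
π_3 = 0.2·π_1 + 0.24·π_2 + 0.4·π_3 + 0.2·π_4
Solving with the normalization constraint gives π = (0.2362, 0.2493, 0.2625, 0.2520).
So the stationary probability of state 2 is 0.2362.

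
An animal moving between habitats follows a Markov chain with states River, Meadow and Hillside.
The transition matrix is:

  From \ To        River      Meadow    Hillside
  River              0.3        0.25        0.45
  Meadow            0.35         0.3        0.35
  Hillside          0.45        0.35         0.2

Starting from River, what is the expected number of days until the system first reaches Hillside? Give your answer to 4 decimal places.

Let t(s) be the expected number of days to first reach Hillside from state s, with t(Hillside) = 0. Conditioning on the first day:
t(River) = 1 + 0.3·t(River) + 0.25·t(Meadow)
t(Meadow) = 1 + 0.35·t(River) + 0.3·t(Meadow)
Solving: t(River) = 2.3602, t(Meadow) = 2.6087.
Expected days from River to Hillside: 2.3602.

2.3602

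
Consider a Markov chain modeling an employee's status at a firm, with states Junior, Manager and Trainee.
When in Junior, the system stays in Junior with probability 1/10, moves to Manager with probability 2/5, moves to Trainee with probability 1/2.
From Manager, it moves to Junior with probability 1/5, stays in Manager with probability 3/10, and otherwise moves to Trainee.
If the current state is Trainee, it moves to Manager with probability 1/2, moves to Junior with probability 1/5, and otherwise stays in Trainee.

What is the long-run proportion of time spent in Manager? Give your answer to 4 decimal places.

0.4015

Let the stationary distribution be π with π = πP and π_1 + π_2 + π_3 = 1.
π_1 = 0.1·π_1 + 0.2·π_2 + 0.2·π_3
π_2 = 0.4·π_1 + 0.3·π_2 + 0.5·π_3
Solving with the normalization constraint gives π = (0.1818, 0.4015, 0.4167).
So the stationary probability of Manager is 0.4015.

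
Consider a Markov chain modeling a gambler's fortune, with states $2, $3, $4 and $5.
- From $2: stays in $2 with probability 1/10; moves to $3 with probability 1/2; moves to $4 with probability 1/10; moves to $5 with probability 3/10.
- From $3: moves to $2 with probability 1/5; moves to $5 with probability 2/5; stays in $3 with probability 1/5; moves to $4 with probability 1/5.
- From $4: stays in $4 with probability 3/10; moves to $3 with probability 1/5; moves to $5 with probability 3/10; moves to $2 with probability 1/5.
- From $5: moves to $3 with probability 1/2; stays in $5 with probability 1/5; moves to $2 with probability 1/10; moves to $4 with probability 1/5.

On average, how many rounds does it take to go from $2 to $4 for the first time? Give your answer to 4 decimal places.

5.9091

Let t(s) be the expected number of rounds to first reach $4 from state s, with t($4) = 0. Conditioning on the first round:
t($2) = 1 + 0.1·t($2) + 0.5·t($3) + 0.3·t($5)
t($3) = 1 + 0.2·t($2) + 0.2·t($3) + 0.4·t($5)
t($5) = 1 + 0.1·t($2) + 0.5·t($3) + 0.2·t($5)
Solving: t($2) = 5.9091, t($3) = 5.4132, t($5) = 5.3719.
Expected rounds from $2 to $4: 5.9091.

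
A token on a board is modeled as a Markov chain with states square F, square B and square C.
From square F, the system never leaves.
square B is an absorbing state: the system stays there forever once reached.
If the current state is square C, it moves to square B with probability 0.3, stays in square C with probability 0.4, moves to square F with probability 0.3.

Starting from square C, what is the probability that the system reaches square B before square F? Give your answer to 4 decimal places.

0.5000

Let h(s) be the probability of absorption at square B starting from transient state s. Then h(square B) = 1 and h(square F) = 0. By first-step analysis:
h(square C) = 0.3·0 + 0.3·1 + 0.4·h(square C)
Solving: h(square C) = 0.5000.
Starting from square C, the probability is 0.5000.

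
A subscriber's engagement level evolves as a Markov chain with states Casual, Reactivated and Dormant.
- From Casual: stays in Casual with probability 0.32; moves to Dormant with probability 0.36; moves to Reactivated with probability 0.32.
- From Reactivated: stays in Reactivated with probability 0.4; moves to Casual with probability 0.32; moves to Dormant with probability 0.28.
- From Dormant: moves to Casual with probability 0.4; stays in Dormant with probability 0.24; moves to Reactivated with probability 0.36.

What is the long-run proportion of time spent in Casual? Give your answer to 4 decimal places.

Let the stationary distribution be π with π = πP and π_1 + π_2 + π_3 = 1.
π_1 = 0.32·π_1 + 0.32·π_2 + 0.4·π_3
π_2 = 0.32·π_1 + 0.4·π_2 + 0.36·π_3
Solving with the normalization constraint gives π = (0.3437, 0.3607, 0.2957).
So the stationary probability of Casual is 0.3437.

0.3437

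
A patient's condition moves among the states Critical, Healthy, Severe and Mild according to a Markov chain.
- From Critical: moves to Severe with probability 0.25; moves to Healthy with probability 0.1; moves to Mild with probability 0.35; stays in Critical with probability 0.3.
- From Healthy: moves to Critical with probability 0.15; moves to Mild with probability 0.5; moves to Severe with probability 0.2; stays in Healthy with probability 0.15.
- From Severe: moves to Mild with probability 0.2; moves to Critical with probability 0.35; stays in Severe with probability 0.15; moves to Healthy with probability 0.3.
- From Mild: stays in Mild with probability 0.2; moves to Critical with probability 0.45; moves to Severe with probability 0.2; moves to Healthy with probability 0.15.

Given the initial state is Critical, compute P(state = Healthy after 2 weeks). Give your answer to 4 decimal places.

0.1725

Propagate the distribution vector 2 weeks from Critical.
After 0 weeks: (1.0000, 0.0000, 0.0000, 0.0000)
After 1 week: (0.3000, 0.1000, 0.2500, 0.3500)
After 2 weeks: (0.3500, 0.1725, 0.2025, 0.2750)
P(in Healthy after 2 weeks) = 0.1725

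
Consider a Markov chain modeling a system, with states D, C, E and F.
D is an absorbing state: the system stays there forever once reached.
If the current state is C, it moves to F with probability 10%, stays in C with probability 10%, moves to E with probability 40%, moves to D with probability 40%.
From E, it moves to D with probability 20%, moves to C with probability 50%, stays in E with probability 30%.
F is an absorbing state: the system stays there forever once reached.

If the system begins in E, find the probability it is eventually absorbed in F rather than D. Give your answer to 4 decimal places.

Let h(s) be the probability of absorption at F starting from transient state s. Then h(F) = 1 and h(D) = 0. By first-step analysis:
h(C) = 0.4·0 + 0.1·h(C) + 0.4·h(E) + 0.1·1
h(E) = 0.2·0 + 0.5·h(C) + 0.3·h(E)
Solving: h(C) = 0.1628, h(E) = 0.1163.
Starting from E, the probability is 0.1163.

0.1163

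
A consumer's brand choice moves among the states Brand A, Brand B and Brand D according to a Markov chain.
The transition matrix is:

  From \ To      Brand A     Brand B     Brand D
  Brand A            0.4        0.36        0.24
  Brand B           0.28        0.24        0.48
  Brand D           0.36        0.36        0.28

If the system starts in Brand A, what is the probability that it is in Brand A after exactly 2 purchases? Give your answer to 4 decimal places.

0.3472

Sum over the intermediate state after 1 purchase:
P = P(Brand A→Brand A)·P(Brand A→Brand A) + P(Brand A→Brand B)·P(Brand B→Brand A) + P(Brand A→Brand D)·P(Brand D→Brand A)
  = 0.4×0.4 + 0.36×0.28 + 0.24×0.36
  = 0.1600 + 0.1008 + 0.0864 = 0.3472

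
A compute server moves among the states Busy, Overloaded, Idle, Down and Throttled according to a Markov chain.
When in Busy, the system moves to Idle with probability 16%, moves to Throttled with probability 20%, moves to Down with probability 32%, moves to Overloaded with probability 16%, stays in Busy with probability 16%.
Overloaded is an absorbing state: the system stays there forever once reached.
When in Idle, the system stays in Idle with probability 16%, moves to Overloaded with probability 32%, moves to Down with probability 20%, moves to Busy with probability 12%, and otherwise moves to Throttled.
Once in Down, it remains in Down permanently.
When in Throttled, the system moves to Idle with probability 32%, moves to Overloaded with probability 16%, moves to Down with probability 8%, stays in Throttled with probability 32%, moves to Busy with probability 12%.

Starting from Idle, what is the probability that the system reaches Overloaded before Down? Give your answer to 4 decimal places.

Let h(s) be the probability of absorption at Overloaded starting from transient state s. Then h(Overloaded) = 1 and h(Down) = 0. By first-step analysis:
h(Busy) = 0.16·h(Busy) + 0.16·1 + 0.16·h(Idle) + 0.32·0 + 0.2·h(Throttled)
h(Idle) = 0.12·h(Busy) + 0.32·1 + 0.16·h(Idle) + 0.2·0 + 0.2·h(Throttled)
h(Throttled) = 0.12·h(Busy) + 0.16·1 + 0.32·h(Idle) + 0.08·0 + 0.32·h(Throttled)
Solving: h(Busy) = 0.4418, h(Idle) = 0.5841, h(Throttled) = 0.5881.
Starting from Idle, the probability is 0.5841.

0.5841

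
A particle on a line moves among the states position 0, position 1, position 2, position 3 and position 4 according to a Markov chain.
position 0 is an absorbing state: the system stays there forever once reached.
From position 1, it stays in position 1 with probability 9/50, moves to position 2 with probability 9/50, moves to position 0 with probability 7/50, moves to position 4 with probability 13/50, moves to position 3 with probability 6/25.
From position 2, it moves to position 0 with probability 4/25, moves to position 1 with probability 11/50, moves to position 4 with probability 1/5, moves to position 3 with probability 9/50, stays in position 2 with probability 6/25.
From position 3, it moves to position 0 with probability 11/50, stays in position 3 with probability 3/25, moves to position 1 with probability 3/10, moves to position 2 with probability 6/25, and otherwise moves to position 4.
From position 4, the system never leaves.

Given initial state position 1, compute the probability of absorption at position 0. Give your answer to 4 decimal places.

0.4224

Let h(s) be the probability of absorption at position 0 starting from transient state s. Then h(position 0) = 1 and h(position 4) = 0. By first-step analysis:
h(position 1) = 0.14·1 + 0.18·h(position 1) + 0.18·h(position 2) + 0.24·h(position 3) + 0.26·0
h(position 2) = 0.16·1 + 0.22·h(position 1) + 0.24·h(position 2) + 0.18·h(position 3) + 0.2·0
h(position 3) = 0.22·1 + 0.3·h(position 1) + 0.24·h(position 2) + 0.12·h(position 3) + 0.12·0
Solving: h(position 1) = 0.4224, h(position 2) = 0.4555, h(position 3) = 0.5182.
Starting from position 1, the probability is 0.4224.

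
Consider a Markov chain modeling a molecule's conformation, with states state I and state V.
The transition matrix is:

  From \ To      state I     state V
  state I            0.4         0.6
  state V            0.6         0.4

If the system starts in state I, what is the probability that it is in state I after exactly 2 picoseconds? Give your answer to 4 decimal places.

0.5200

Sum over the intermediate state after 1 picosecond:
P = P(state I→state I)·P(state I→state I) + P(state I→state V)·P(state V→state I)
  = 0.4×0.4 + 0.6×0.6
  = 0.1600 + 0.3600 = 0.5200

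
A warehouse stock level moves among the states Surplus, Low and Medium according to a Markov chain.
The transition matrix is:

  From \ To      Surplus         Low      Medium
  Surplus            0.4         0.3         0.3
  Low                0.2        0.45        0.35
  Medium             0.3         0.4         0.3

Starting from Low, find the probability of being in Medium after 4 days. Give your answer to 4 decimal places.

0.3196

Propagate the distribution vector 4 days from Low.
After 0 days: (0.0000, 1.0000, 0.0000)
After 1 day: (0.2000, 0.4500, 0.3500)
After 2 days: (0.2750, 0.4025, 0.3225)
After 3 days: (0.2873, 0.3926, 0.3201)
After 4 days: (0.2895, 0.3909, 0.3196)
P(in Medium after 4 days) = 0.3196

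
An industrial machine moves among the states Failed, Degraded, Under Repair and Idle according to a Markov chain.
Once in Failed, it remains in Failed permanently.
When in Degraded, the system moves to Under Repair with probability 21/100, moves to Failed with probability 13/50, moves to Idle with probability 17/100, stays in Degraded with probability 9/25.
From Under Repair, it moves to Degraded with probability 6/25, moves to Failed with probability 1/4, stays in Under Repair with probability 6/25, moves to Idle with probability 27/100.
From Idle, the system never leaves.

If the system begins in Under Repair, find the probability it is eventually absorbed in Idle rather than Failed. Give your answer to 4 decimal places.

0.4899

Let h(s) be the probability of absorption at Idle starting from transient state s. Then h(Idle) = 1 and h(Failed) = 0. By first-step analysis:
h(Degraded) = 0.26·0 + 0.36·h(Degraded) + 0.21·h(Under Repair) + 0.17·1
h(Under Repair) = 0.25·0 + 0.24·h(Degraded) + 0.24·h(Under Repair) + 0.27·1
Solving: h(Degraded) = 0.4264, h(Under Repair) = 0.4899.
Starting from Under Repair, the probability is 0.4899.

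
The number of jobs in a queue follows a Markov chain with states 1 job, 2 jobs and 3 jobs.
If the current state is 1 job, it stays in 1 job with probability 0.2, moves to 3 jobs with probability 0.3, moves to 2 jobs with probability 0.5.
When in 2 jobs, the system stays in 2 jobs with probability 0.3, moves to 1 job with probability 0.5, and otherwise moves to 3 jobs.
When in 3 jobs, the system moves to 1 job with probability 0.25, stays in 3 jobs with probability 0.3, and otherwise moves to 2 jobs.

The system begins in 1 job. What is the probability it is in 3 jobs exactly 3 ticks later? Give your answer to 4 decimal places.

Propagate the distribution vector 3 ticks from 1 job.
After 0 ticks: (1.0000, 0.0000, 0.0000)
After 1 tick: (0.2000, 0.5000, 0.3000)
After 2 ticks: (0.3650, 0.3850, 0.2500)
After 3 ticks: (0.3280, 0.4105, 0.2615)
P(in 3 jobs after 3 ticks) = 0.2615

0.2615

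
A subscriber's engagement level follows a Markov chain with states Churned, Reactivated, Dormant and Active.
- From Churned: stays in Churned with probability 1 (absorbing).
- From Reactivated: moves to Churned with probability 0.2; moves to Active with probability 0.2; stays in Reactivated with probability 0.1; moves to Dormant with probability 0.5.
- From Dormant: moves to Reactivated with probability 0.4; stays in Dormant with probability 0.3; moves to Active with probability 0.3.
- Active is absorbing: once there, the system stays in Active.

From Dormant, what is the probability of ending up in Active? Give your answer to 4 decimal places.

Let h(s) be the probability of absorption at Active starting from transient state s. Then h(Active) = 1 and h(Churned) = 0. By first-step analysis:
h(Reactivated) = 0.2·0 + 0.1·h(Reactivated) + 0.5·h(Dormant) + 0.2·1
h(Dormant) = 0.4·h(Reactivated) + 0.3·h(Dormant) + 0.3·1
Solving: h(Reactivated) = 0.6744, h(Dormant) = 0.8140.
Starting from Dormant, the probability is 0.8140.

0.8140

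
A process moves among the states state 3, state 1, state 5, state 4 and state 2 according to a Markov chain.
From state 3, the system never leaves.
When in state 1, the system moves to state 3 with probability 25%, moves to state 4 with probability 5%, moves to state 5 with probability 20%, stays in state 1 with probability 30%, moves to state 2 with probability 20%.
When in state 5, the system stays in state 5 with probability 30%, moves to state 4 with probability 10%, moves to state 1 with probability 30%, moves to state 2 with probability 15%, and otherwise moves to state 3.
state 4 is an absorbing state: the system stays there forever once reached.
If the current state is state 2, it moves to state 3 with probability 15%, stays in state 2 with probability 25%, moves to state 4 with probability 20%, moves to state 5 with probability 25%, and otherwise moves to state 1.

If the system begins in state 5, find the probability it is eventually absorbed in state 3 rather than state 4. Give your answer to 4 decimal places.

Let h(s) be the probability of absorption at state 3 starting from transient state s. Then h(state 3) = 1 and h(state 4) = 0. By first-step analysis:
h(state 1) = 0.25·1 + 0.3·h(state 1) + 0.2·h(state 5) + 0.05·0 + 0.2·h(state 2)
h(state 5) = 0.15·1 + 0.3·h(state 1) + 0.3·h(state 5) + 0.1·0 + 0.15·h(state 2)
h(state 2) = 0.15·1 + 0.15·h(state 1) + 0.25·h(state 5) + 0.2·0 + 0.25·h(state 2)
Solving: h(state 1) = 0.6935, h(state 5) = 0.6290, h(state 2) = 0.5484.
Starting from state 5, the probability is 0.6290.

0.6290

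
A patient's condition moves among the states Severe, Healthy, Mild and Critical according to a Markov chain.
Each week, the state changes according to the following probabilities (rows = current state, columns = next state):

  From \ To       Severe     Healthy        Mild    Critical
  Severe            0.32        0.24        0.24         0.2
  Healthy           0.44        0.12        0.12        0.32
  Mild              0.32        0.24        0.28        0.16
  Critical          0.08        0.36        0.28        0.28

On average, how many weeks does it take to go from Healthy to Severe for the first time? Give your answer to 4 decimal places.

Let t(s) be the expected number of weeks to first reach Severe from state s, with t(Severe) = 0. Conditioning on the first week:
t(Healthy) = 1 + 0.12·t(Healthy) + 0.12·t(Mild) + 0.32·t(Critical)
t(Mild) = 1 + 0.24·t(Healthy) + 0.28·t(Mild) + 0.16·t(Critical)
t(Critical) = 1 + 0.36·t(Healthy) + 0.28·t(Mild) + 0.28·t(Critical)
Solving: t(Healthy) = 3.1587, t(Mild) = 3.3948, t(Critical) = 4.2884.
Expected weeks from Healthy to Severe: 3.1587.

3.1587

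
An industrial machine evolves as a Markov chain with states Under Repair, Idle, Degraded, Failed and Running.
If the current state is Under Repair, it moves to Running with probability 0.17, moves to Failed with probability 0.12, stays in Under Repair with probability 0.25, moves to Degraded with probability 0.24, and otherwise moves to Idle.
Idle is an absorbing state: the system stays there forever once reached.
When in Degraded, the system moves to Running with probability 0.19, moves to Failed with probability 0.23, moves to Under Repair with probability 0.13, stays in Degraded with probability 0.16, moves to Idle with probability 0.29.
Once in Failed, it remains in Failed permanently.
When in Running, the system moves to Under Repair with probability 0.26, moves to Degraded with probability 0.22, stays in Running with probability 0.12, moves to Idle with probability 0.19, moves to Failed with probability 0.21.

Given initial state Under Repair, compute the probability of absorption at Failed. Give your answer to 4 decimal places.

0.4084

Let h(s) be the probability of absorption at Failed starting from transient state s. Then h(Failed) = 1 and h(Idle) = 0. By first-step analysis:
h(Under Repair) = 0.25·h(Under Repair) + 0.22·0 + 0.24·h(Degraded) + 0.12·1 + 0.17·h(Running)
h(Degraded) = 0.13·h(Under Repair) + 0.29·0 + 0.16·h(Degraded) + 0.23·1 + 0.19·h(Running)
h(Running) = 0.26·h(Under Repair) + 0.19·0 + 0.22·h(Degraded) + 0.21·1 + 0.12·h(Running)
Solving: h(Under Repair) = 0.4084, h(Degraded) = 0.4434, h(Running) = 0.4702.
Starting from Under Repair, the probability is 0.4084.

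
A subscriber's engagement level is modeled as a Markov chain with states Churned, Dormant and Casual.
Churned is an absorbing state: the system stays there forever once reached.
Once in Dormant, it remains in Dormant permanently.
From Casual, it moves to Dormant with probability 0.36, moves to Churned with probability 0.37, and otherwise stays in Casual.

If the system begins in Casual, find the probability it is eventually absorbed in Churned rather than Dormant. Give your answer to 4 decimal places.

Let h(s) be the probability of absorption at Churned starting from transient state s. Then h(Churned) = 1 and h(Dormant) = 0. By first-step analysis:
h(Casual) = 0.37·1 + 0.36·0 + 0.27·h(Casual)
Solving: h(Casual) = 0.5068.
Starting from Casual, the probability is 0.5068.

0.5068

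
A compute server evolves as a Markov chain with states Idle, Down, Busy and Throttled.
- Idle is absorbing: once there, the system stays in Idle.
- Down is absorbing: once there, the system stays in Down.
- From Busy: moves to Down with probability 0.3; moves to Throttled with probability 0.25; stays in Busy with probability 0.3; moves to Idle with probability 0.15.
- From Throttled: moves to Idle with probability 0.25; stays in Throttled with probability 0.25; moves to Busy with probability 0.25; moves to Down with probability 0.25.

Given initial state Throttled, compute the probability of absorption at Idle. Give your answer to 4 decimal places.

Let h(s) be the probability of absorption at Idle starting from transient state s. Then h(Idle) = 1 and h(Down) = 0. By first-step analysis:
h(Busy) = 0.15·1 + 0.3·0 + 0.3·h(Busy) + 0.25·h(Throttled)
h(Throttled) = 0.25·1 + 0.25·0 + 0.25·h(Busy) + 0.25·h(Throttled)
Solving: h(Busy) = 0.3784, h(Throttled) = 0.4595.
Starting from Throttled, the probability is 0.4595.

0.4595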